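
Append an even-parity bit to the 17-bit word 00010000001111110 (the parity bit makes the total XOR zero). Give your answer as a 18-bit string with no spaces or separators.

XOR of the 17 data bits: 0⊕0⊕0⊕1⊕0⊕0⊕0⊕0⊕0⊕0⊕1⊕1⊕1⊕1⊕1⊕1⊕0 = 1
Parity bit = 1 (so all 18 bits XOR to 0).

000100000011111101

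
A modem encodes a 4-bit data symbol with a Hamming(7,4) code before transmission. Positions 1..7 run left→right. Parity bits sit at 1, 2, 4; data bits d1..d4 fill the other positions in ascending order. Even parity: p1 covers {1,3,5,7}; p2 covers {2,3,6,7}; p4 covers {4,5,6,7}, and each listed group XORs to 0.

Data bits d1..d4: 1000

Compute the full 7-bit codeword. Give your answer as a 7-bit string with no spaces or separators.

Place data at non-parity positions: p1 p2 1 p4 0 0 0
p1 (pos 1,3,5,7): XOR of data positions = 1⊕0⊕0 = 1
p2 (pos 2,3,6,7): XOR of data positions = 1⊕0⊕0 = 1
p4 (pos 4,5,6,7): XOR of data positions = 0⊕0⊕0 = 0
Codeword: 1110000

1110000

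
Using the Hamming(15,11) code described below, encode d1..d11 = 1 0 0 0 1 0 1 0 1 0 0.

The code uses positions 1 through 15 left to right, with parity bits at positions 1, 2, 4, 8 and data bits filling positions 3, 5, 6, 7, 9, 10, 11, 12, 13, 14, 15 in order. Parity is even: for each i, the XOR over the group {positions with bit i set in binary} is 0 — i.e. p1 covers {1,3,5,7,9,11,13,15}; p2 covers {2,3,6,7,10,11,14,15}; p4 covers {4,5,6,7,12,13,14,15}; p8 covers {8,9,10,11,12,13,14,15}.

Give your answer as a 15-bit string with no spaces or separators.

Place data at non-parity positions: p1 p2 1 p4 0 0 0 p8 1 0 1 0 1 0 0
p1 (pos 1,3,5,7,9,11,13,15): XOR of data positions = 1⊕0⊕0⊕1⊕1⊕1⊕0 = 0
p2 (pos 2,3,6,7,10,11,14,15): XOR of data positions = 1⊕0⊕0⊕0⊕1⊕0⊕0 = 0
p4 (pos 4,5,6,7,12,13,14,15): XOR of data positions = 0⊕0⊕0⊕0⊕1⊕0⊕0 = 1
p8 (pos 8,9,10,11,12,13,14,15): XOR of data positions = 1⊕0⊕1⊕0⊕1⊕0⊕0 = 1
Codeword: 001100011010100

001100011010100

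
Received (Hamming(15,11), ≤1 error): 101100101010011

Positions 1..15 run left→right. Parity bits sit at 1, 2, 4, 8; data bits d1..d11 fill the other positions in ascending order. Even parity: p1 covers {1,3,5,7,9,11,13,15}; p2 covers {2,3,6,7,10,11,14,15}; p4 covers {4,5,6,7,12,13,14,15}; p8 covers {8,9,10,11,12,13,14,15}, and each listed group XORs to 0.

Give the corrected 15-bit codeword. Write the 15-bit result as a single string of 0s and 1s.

111100101010011

s1 (pos 1,3,5,7,9,11,13,15): 1⊕1⊕0⊕1⊕1⊕1⊕0⊕1 = 0
s2 (pos 2,3,6,7,10,11,14,15): 0⊕1⊕0⊕1⊕0⊕1⊕1⊕1 = 1
s4 (pos 4,5,6,7,12,13,14,15): 1⊕0⊕0⊕1⊕0⊕0⊕1⊕1 = 0
s8 (pos 8,9,10,11,12,13,14,15): 0⊕1⊕0⊕1⊕0⊕0⊕1⊕1 = 0
Syndrome s8…s1 = 0010 → error at position 2.
Flip position 2: 101100101010011 → 111100101010011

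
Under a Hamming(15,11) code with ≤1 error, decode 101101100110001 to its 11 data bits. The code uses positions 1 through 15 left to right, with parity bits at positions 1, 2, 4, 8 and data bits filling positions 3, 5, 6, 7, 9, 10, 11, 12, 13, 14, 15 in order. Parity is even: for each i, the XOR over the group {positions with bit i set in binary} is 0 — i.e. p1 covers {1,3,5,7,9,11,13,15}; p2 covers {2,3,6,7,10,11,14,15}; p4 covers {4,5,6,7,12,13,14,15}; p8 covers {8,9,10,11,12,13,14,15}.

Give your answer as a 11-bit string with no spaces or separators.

10111110001

s1 (pos 1,3,5,7,9,11,13,15): 1⊕1⊕0⊕1⊕0⊕1⊕0⊕1 = 1
s2 (pos 2,3,6,7,10,11,14,15): 0⊕1⊕1⊕1⊕1⊕1⊕0⊕1 = 0
s4 (pos 4,5,6,7,12,13,14,15): 1⊕0⊕1⊕1⊕0⊕0⊕0⊕1 = 0
s8 (pos 8,9,10,11,12,13,14,15): 0⊕0⊕1⊕1⊕0⊕0⊕0⊕1 = 1
Syndrome s8…s1 = 1001 → error at position 9.
Flip position 9: 101101100110001 → 101101101110001
Read data bits from positions 3,5,6,7,9,10,11,12,13,14,15: 10111110001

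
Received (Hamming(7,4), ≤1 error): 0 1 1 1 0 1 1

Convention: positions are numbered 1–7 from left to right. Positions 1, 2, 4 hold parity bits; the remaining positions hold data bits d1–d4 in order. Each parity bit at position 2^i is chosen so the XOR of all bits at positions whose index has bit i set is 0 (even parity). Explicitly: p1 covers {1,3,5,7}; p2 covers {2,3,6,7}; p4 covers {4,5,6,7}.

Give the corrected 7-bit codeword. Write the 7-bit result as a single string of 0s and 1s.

s1 (pos 1,3,5,7): 0⊕1⊕0⊕1 = 0
s2 (pos 2,3,6,7): 1⊕1⊕1⊕1 = 0
s4 (pos 4,5,6,7): 1⊕0⊕1⊕1 = 1
Syndrome s4…s1 = 100 → error at position 4.
Flip position 4: 0111011 → 0110011

0110011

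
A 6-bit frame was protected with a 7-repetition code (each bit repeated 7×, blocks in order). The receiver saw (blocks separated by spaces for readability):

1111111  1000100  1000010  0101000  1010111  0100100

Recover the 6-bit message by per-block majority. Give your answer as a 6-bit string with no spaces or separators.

100010

Block 1 (1111111): 7 ones → 1
Block 2 (1000100): 2 ones → 0
Block 3 (1000010): 2 ones → 0
Block 4 (0101000): 2 ones → 0
Block 5 (1010111): 5 ones → 1
Block 6 (0100100): 2 ones → 0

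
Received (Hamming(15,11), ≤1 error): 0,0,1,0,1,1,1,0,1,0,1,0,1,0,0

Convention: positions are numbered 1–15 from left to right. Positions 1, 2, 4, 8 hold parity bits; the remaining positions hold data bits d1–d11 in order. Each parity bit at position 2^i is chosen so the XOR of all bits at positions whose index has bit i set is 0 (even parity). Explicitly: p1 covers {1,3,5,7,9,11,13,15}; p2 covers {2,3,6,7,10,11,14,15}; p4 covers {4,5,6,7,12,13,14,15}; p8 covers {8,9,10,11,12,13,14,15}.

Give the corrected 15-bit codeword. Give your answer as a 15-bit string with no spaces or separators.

s1 (pos 1,3,5,7,9,11,13,15): 0⊕1⊕1⊕1⊕1⊕1⊕1⊕0 = 0
s2 (pos 2,3,6,7,10,11,14,15): 0⊕1⊕1⊕1⊕0⊕1⊕0⊕0 = 0
s4 (pos 4,5,6,7,12,13,14,15): 0⊕1⊕1⊕1⊕0⊕1⊕0⊕0 = 0
s8 (pos 8,9,10,11,12,13,14,15): 0⊕1⊕0⊕1⊕0⊕1⊕0⊕0 = 1
Syndrome s8…s1 = 1000 → error at position 8.
Flip position 8: 001011101010100 → 001011111010100

001011111010100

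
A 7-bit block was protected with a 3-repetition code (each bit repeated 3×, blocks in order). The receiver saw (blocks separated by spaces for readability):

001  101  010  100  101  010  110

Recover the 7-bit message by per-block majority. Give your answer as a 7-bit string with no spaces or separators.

Block 1 (001): 1 one → 0
Block 2 (101): 2 ones → 1
Block 3 (010): 1 one → 0
Block 4 (100): 1 one → 0
Block 5 (101): 2 ones → 1
Block 6 (010): 1 one → 0
Block 7 (110): 2 ones → 1

0100101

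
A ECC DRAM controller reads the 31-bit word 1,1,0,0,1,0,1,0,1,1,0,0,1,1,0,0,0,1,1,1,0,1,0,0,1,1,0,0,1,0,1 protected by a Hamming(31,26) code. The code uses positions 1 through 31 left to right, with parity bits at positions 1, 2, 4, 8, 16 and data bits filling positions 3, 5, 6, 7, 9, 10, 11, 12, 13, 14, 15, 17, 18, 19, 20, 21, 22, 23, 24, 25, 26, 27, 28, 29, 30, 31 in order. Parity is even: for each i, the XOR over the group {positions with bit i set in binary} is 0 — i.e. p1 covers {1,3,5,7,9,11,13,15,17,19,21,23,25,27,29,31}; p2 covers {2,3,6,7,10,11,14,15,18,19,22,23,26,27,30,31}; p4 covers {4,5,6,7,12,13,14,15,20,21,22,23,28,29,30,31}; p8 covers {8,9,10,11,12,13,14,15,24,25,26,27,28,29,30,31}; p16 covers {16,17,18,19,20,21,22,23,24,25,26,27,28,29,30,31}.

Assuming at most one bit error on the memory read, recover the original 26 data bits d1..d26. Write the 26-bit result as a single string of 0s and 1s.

s1 (pos 1,3,5,7,9,11,13,15,17,19,21,23,25,27,29,31): 1⊕0⊕1⊕1⊕1⊕0⊕1⊕0⊕0⊕1⊕0⊕0⊕1⊕0⊕1⊕1 = 1
s2 (pos 2,3,6,7,10,11,14,15,18,19,22,23,26,27,30,31): 1⊕0⊕0⊕1⊕1⊕0⊕1⊕0⊕1⊕1⊕1⊕0⊕1⊕0⊕0⊕1 = 1
s4 (pos 4,5,6,7,12,13,14,15,20,21,22,23,28,29,30,31): 0⊕1⊕0⊕1⊕0⊕1⊕1⊕0⊕1⊕0⊕1⊕0⊕0⊕1⊕0⊕1 = 0
s8 (pos 8,9,10,11,12,13,14,15,24,25,26,27,28,29,30,31): 0⊕1⊕1⊕0⊕0⊕1⊕1⊕0⊕0⊕1⊕1⊕0⊕0⊕1⊕0⊕1 = 0
s16 (pos 16,17,18,19,20,21,22,23,24,25,26,27,28,29,30,31): 0⊕0⊕1⊕1⊕1⊕0⊕1⊕0⊕0⊕1⊕1⊕0⊕0⊕1⊕0⊕1 = 0
Syndrome s16…s1 = 00011 → error at position 3.
Flip position 3: 1100101011001100011101001100101 → 1110101011001100011101001100101
Read data bits from positions 3,5,6,7,9,10,11,12,13,14,15,17,18,19,20,21,22,23,24,25,26,27,28,29,30,31: 11011100110011101001100101

11011100110011101001100101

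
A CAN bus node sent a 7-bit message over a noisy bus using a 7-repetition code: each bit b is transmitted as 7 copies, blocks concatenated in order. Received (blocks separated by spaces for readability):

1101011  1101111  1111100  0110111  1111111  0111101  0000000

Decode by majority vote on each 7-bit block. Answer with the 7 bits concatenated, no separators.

1111110

Block 1 (1101011): 5 ones → 1
Block 2 (1101111): 6 ones → 1
Block 3 (1111100): 5 ones → 1
Block 4 (0110111): 5 ones → 1
Block 5 (1111111): 7 ones → 1
Block 6 (0111101): 5 ones → 1
Block 7 (0000000): 0 ones → 0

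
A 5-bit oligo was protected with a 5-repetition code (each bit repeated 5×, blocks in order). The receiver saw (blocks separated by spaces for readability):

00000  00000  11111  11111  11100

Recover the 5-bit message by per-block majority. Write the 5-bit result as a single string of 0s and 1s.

Block 1 (00000): 0 ones → 0
Block 2 (00000): 0 ones → 0
Block 3 (11111): 5 ones → 1
Block 4 (11111): 5 ones → 1
Block 5 (11100): 3 ones → 1

00111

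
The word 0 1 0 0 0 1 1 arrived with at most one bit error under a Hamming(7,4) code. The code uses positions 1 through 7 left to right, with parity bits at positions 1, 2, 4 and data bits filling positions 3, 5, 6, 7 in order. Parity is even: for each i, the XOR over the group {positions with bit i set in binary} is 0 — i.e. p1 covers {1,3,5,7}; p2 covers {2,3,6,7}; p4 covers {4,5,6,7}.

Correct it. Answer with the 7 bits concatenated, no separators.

s1 (pos 1,3,5,7): 0⊕0⊕0⊕1 = 1
s2 (pos 2,3,6,7): 1⊕0⊕1⊕1 = 1
s4 (pos 4,5,6,7): 0⊕0⊕1⊕1 = 0
Syndrome s4…s1 = 011 → error at position 3.
Flip position 3: 0100011 → 0110011

0110011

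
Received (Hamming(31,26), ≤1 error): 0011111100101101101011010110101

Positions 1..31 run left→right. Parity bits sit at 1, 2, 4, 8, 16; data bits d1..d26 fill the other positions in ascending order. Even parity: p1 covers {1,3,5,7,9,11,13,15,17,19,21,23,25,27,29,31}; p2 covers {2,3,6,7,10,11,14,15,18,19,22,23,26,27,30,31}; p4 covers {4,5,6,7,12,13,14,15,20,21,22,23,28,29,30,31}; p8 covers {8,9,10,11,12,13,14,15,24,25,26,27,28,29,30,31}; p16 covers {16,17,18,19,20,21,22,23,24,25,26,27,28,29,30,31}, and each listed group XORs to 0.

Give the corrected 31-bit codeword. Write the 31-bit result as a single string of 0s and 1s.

s1 (pos 1,3,5,7,9,11,13,15,17,19,21,23,25,27,29,31): 0⊕1⊕1⊕1⊕0⊕1⊕1⊕0⊕1⊕1⊕1⊕0⊕0⊕1⊕1⊕1 = 1
s2 (pos 2,3,6,7,10,11,14,15,18,19,22,23,26,27,30,31): 0⊕1⊕1⊕1⊕0⊕1⊕1⊕0⊕0⊕1⊕1⊕0⊕1⊕1⊕0⊕1 = 0
s4 (pos 4,5,6,7,12,13,14,15,20,21,22,23,28,29,30,31): 1⊕1⊕1⊕1⊕0⊕1⊕1⊕0⊕0⊕1⊕1⊕0⊕0⊕1⊕0⊕1 = 0
s8 (pos 8,9,10,11,12,13,14,15,24,25,26,27,28,29,30,31): 1⊕0⊕0⊕1⊕0⊕1⊕1⊕0⊕1⊕0⊕1⊕1⊕0⊕1⊕0⊕1 = 1
s16 (pos 16,17,18,19,20,21,22,23,24,25,26,27,28,29,30,31): 1⊕1⊕0⊕1⊕0⊕1⊕1⊕0⊕1⊕0⊕1⊕1⊕0⊕1⊕0⊕1 = 0
Syndrome s16…s1 = 01001 → error at position 9.
Flip position 9: 0011111100101101101011010110101 → 0011111110101101101011010110101

0011111110101101101011010110101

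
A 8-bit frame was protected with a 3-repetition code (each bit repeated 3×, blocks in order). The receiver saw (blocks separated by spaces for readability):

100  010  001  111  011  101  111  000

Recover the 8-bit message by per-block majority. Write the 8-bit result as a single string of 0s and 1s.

00011110

Block 1 (100): 1 one → 0
Block 2 (010): 1 one → 0
Block 3 (001): 1 one → 0
Block 4 (111): 3 ones → 1
Block 5 (011): 2 ones → 1
Block 6 (101): 2 ones → 1
Block 7 (111): 3 ones → 1
Block 8 (000): 0 ones → 0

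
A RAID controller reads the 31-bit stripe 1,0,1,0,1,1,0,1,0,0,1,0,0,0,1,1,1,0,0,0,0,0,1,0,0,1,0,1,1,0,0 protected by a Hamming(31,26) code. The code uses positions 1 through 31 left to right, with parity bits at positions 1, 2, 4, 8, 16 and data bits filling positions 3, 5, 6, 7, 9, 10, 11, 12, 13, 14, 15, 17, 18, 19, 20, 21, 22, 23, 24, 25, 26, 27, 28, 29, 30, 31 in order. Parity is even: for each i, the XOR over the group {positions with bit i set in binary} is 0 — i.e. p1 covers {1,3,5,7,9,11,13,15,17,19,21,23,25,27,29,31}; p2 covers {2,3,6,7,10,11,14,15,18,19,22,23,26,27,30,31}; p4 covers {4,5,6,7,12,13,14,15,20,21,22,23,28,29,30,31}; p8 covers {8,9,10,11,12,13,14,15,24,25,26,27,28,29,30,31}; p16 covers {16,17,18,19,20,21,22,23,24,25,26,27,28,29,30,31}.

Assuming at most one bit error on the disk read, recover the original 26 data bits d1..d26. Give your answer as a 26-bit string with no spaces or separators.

11100010001100000100101100

s1 (pos 1,3,5,7,9,11,13,15,17,19,21,23,25,27,29,31): 1⊕1⊕1⊕0⊕0⊕1⊕0⊕1⊕1⊕0⊕0⊕1⊕0⊕0⊕1⊕0 = 0
s2 (pos 2,3,6,7,10,11,14,15,18,19,22,23,26,27,30,31): 0⊕1⊕1⊕0⊕0⊕1⊕0⊕1⊕0⊕0⊕0⊕1⊕1⊕0⊕0⊕0 = 0
s4 (pos 4,5,6,7,12,13,14,15,20,21,22,23,28,29,30,31): 0⊕1⊕1⊕0⊕0⊕0⊕0⊕1⊕0⊕0⊕0⊕1⊕1⊕1⊕0⊕0 = 0
s8 (pos 8,9,10,11,12,13,14,15,24,25,26,27,28,29,30,31): 1⊕0⊕0⊕1⊕0⊕0⊕0⊕1⊕0⊕0⊕1⊕0⊕1⊕1⊕0⊕0 = 0
s16 (pos 16,17,18,19,20,21,22,23,24,25,26,27,28,29,30,31): 1⊕1⊕0⊕0⊕0⊕0⊕0⊕1⊕0⊕0⊕1⊕0⊕1⊕1⊕0⊕0 = 0
Syndrome s16…s1 = 00000 → no error.
Read data bits from positions 3,5,6,7,9,10,11,12,13,14,15,17,18,19,20,21,22,23,24,25,26,27,28,29,30,31: 11100010001100000100101100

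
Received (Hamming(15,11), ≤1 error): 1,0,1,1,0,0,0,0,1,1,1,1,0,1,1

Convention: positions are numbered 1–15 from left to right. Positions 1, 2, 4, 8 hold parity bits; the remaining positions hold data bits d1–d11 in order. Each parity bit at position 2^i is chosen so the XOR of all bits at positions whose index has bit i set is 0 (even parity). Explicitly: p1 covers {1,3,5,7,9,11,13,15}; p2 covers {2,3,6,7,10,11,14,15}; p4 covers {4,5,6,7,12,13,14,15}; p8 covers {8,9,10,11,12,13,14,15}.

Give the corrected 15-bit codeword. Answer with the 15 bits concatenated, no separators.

100100001111011

s1 (pos 1,3,5,7,9,11,13,15): 1⊕1⊕0⊕0⊕1⊕1⊕0⊕1 = 1
s2 (pos 2,3,6,7,10,11,14,15): 0⊕1⊕0⊕0⊕1⊕1⊕1⊕1 = 1
s4 (pos 4,5,6,7,12,13,14,15): 1⊕0⊕0⊕0⊕1⊕0⊕1⊕1 = 0
s8 (pos 8,9,10,11,12,13,14,15): 0⊕1⊕1⊕1⊕1⊕0⊕1⊕1 = 0
Syndrome s8…s1 = 0011 → error at position 3.
Flip position 3: 101100001111011 → 100100001111011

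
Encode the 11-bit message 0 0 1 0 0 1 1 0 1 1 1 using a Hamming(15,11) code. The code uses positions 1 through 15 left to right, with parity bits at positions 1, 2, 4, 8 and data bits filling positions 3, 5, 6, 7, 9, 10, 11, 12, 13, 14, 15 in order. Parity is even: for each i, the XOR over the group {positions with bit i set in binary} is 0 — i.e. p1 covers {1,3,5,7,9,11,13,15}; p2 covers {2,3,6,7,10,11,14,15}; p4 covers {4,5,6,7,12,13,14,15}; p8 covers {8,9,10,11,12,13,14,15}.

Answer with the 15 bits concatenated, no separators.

Place data at non-parity positions: p1 p2 0 p4 0 1 0 p8 0 1 1 0 1 1 1
p1 (pos 1,3,5,7,9,11,13,15): XOR of data positions = 0⊕0⊕0⊕0⊕1⊕1⊕1 = 1
p2 (pos 2,3,6,7,10,11,14,15): XOR of data positions = 0⊕1⊕0⊕1⊕1⊕1⊕1 = 1
p4 (pos 4,5,6,7,12,13,14,15): XOR of data positions = 0⊕1⊕0⊕0⊕1⊕1⊕1 = 0
p8 (pos 8,9,10,11,12,13,14,15): XOR of data positions = 0⊕1⊕1⊕0⊕1⊕1⊕1 = 1
Codeword: 110001010110111

110001010110111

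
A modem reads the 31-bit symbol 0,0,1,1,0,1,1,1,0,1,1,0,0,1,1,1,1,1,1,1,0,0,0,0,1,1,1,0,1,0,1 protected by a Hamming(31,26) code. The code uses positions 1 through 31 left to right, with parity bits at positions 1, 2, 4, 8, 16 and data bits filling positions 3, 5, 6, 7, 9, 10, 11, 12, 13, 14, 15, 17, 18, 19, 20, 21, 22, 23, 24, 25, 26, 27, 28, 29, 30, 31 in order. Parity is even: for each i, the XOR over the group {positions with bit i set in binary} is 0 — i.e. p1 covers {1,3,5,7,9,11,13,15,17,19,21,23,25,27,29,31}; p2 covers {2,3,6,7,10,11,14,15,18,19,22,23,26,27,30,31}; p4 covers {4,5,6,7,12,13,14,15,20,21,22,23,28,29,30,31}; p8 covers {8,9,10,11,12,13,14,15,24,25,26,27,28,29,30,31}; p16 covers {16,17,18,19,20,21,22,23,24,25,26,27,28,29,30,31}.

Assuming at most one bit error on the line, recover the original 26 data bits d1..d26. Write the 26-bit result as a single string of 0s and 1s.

10110110011111100001110101

s1 (pos 1,3,5,7,9,11,13,15,17,19,21,23,25,27,29,31): 0⊕1⊕0⊕1⊕0⊕1⊕0⊕1⊕1⊕1⊕0⊕0⊕1⊕1⊕1⊕1 = 0
s2 (pos 2,3,6,7,10,11,14,15,18,19,22,23,26,27,30,31): 0⊕1⊕1⊕1⊕1⊕1⊕1⊕1⊕1⊕1⊕0⊕0⊕1⊕1⊕0⊕1 = 0
s4 (pos 4,5,6,7,12,13,14,15,20,21,22,23,28,29,30,31): 1⊕0⊕1⊕1⊕0⊕0⊕1⊕1⊕1⊕0⊕0⊕0⊕0⊕1⊕0⊕1 = 0
s8 (pos 8,9,10,11,12,13,14,15,24,25,26,27,28,29,30,31): 1⊕0⊕1⊕1⊕0⊕0⊕1⊕1⊕0⊕1⊕1⊕1⊕0⊕1⊕0⊕1 = 0
s16 (pos 16,17,18,19,20,21,22,23,24,25,26,27,28,29,30,31): 1⊕1⊕1⊕1⊕1⊕0⊕0⊕0⊕0⊕1⊕1⊕1⊕0⊕1⊕0⊕1 = 0
Syndrome s16…s1 = 00000 → no error.
Read data bits from positions 3,5,6,7,9,10,11,12,13,14,15,17,18,19,20,21,22,23,24,25,26,27,28,29,30,31: 10110110011111100001110101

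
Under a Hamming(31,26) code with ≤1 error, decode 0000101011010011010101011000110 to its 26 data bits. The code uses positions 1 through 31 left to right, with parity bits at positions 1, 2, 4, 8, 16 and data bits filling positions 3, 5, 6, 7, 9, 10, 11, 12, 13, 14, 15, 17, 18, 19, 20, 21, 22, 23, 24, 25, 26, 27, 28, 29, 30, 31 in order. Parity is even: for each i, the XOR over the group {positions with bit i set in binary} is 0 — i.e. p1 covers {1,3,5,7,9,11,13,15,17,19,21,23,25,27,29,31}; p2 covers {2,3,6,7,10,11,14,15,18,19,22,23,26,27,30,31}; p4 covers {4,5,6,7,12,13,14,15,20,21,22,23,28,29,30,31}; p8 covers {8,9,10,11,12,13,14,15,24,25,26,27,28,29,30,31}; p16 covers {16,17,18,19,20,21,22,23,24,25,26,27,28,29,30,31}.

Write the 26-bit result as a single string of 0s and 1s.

01011101001010101011000110

s1 (pos 1,3,5,7,9,11,13,15,17,19,21,23,25,27,29,31): 0⊕0⊕1⊕1⊕1⊕0⊕0⊕1⊕0⊕0⊕0⊕0⊕1⊕0⊕1⊕0 = 0
s2 (pos 2,3,6,7,10,11,14,15,18,19,22,23,26,27,30,31): 0⊕0⊕0⊕1⊕1⊕0⊕0⊕1⊕1⊕0⊕1⊕0⊕0⊕0⊕1⊕0 = 0
s4 (pos 4,5,6,7,12,13,14,15,20,21,22,23,28,29,30,31): 0⊕1⊕0⊕1⊕1⊕0⊕0⊕1⊕1⊕0⊕1⊕0⊕0⊕1⊕1⊕0 = 0
s8 (pos 8,9,10,11,12,13,14,15,24,25,26,27,28,29,30,31): 0⊕1⊕1⊕0⊕1⊕0⊕0⊕1⊕1⊕1⊕0⊕0⊕0⊕1⊕1⊕0 = 0
s16 (pos 16,17,18,19,20,21,22,23,24,25,26,27,28,29,30,31): 1⊕0⊕1⊕0⊕1⊕0⊕1⊕0⊕1⊕1⊕0⊕0⊕0⊕1⊕1⊕0 = 0
Syndrome s16…s1 = 00000 → no error.
Read data bits from positions 3,5,6,7,9,10,11,12,13,14,15,17,18,19,20,21,22,23,24,25,26,27,28,29,30,31: 01011101001010101011000110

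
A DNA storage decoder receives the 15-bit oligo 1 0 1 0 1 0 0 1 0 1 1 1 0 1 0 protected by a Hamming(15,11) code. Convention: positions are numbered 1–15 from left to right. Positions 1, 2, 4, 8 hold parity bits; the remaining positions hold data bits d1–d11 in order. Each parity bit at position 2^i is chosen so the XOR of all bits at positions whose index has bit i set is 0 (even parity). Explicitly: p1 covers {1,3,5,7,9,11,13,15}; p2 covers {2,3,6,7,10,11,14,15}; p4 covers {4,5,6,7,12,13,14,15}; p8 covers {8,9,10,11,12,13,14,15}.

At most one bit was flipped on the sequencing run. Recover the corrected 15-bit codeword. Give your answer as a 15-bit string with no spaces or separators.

s1 (pos 1,3,5,7,9,11,13,15): 1⊕1⊕1⊕0⊕0⊕1⊕0⊕0 = 0
s2 (pos 2,3,6,7,10,11,14,15): 0⊕1⊕0⊕0⊕1⊕1⊕1⊕0 = 0
s4 (pos 4,5,6,7,12,13,14,15): 0⊕1⊕0⊕0⊕1⊕0⊕1⊕0 = 1
s8 (pos 8,9,10,11,12,13,14,15): 1⊕0⊕1⊕1⊕1⊕0⊕1⊕0 = 1
Syndrome s8…s1 = 1100 → error at position 12.
Flip position 12: 101010010111010 → 101010010110010

101010010110010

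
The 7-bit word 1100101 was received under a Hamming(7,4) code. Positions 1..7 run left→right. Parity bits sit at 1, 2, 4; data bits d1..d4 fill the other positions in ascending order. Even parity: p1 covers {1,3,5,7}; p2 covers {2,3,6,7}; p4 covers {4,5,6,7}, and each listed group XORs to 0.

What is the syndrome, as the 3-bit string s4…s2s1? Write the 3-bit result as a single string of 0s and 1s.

s1 (pos 1,3,5,7): 1⊕0⊕1⊕1 = 1
s2 (pos 2,3,6,7): 1⊕0⊕0⊕1 = 0
s4 (pos 4,5,6,7): 0⊕1⊕0⊕1 = 0
Syndrome s4…s1 = 001 → error at position 1.

001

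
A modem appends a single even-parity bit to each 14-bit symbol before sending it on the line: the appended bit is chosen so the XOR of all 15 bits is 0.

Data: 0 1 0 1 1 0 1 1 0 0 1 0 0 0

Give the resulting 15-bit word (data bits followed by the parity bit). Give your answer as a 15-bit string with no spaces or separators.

XOR of the 14 data bits: 0⊕1⊕0⊕1⊕1⊕0⊕1⊕1⊕0⊕0⊕1⊕0⊕0⊕0 = 0
Parity bit = 0 (so all 15 bits XOR to 0).

010110110010000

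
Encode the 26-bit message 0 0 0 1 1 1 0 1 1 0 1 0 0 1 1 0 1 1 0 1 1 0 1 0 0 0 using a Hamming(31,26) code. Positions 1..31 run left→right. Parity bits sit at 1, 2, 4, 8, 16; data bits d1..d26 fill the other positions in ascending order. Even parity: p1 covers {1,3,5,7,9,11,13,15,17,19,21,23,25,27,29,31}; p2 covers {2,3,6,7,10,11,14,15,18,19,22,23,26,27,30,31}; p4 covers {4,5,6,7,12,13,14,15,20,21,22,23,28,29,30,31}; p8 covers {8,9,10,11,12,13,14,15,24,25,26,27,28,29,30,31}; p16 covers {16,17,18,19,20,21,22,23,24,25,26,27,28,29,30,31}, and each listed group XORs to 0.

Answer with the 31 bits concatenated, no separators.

Place data at non-parity positions: p1 p2 0 p4 0 0 1 p8 1 1 0 1 1 0 1 p16 0 0 1 1 0 1 1 0 1 1 0 1 0 0 0
p1 (pos 1,3,5,7,9,11,13,15,17,19,21,23,25,27,29,31): XOR of data positions = 0⊕0⊕1⊕1⊕0⊕1⊕1⊕0⊕1⊕0⊕1⊕1⊕0⊕0⊕0 = 1
p2 (pos 2,3,6,7,10,11,14,15,18,19,22,23,26,27,30,31): XOR of data positions = 0⊕0⊕1⊕1⊕0⊕0⊕1⊕0⊕1⊕1⊕1⊕1⊕0⊕0⊕0 = 1
p4 (pos 4,5,6,7,12,13,14,15,20,21,22,23,28,29,30,31): XOR of data positions = 0⊕0⊕1⊕1⊕1⊕0⊕1⊕1⊕0⊕1⊕1⊕1⊕0⊕0⊕0 = 0
p8 (pos 8,9,10,11,12,13,14,15,24,25,26,27,28,29,30,31): XOR of data positions = 1⊕1⊕0⊕1⊕1⊕0⊕1⊕0⊕1⊕1⊕0⊕1⊕0⊕0⊕0 = 0
p16 (pos 16,17,18,19,20,21,22,23,24,25,26,27,28,29,30,31): XOR of data positions = 0⊕0⊕1⊕1⊕0⊕1⊕1⊕0⊕1⊕1⊕0⊕1⊕0⊕0⊕0 = 1
Codeword: 1100001011011011001101101101000

1100001011011011001101101101000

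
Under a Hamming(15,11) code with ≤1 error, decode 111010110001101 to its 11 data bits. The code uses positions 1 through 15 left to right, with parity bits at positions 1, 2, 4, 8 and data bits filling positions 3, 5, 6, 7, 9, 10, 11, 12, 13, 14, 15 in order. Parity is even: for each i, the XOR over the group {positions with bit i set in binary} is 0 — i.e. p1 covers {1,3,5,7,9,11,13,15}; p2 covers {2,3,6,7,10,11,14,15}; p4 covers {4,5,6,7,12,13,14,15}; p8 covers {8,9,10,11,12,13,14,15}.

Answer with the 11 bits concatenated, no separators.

s1 (pos 1,3,5,7,9,11,13,15): 1⊕1⊕1⊕1⊕0⊕0⊕1⊕1 = 0
s2 (pos 2,3,6,7,10,11,14,15): 1⊕1⊕0⊕1⊕0⊕0⊕0⊕1 = 0
s4 (pos 4,5,6,7,12,13,14,15): 0⊕1⊕0⊕1⊕1⊕1⊕0⊕1 = 1
s8 (pos 8,9,10,11,12,13,14,15): 1⊕0⊕0⊕0⊕1⊕1⊕0⊕1 = 0
Syndrome s8…s1 = 0100 → error at position 4.
Flip position 4: 111010110001101 → 111110110001101
Read data bits from positions 3,5,6,7,9,10,11,12,13,14,15: 11010001101

11010001101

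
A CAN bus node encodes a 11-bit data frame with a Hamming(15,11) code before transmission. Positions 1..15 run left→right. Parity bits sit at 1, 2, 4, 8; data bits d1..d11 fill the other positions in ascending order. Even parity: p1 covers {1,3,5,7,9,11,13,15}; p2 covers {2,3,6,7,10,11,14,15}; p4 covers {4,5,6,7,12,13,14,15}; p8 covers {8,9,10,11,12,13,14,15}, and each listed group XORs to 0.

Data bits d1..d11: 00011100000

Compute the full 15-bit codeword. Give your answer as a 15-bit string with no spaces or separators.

Place data at non-parity positions: p1 p2 0 p4 0 0 1 p8 1 1 0 0 0 0 0
p1 (pos 1,3,5,7,9,11,13,15): XOR of data positions = 0⊕0⊕1⊕1⊕0⊕0⊕0 = 0
p2 (pos 2,3,6,7,10,11,14,15): XOR of data positions = 0⊕0⊕1⊕1⊕0⊕0⊕0 = 0
p4 (pos 4,5,6,7,12,13,14,15): XOR of data positions = 0⊕0⊕1⊕0⊕0⊕0⊕0 = 1
p8 (pos 8,9,10,11,12,13,14,15): XOR of data positions = 1⊕1⊕0⊕0⊕0⊕0⊕0 = 0
Codeword: 000100101100000

000100101100000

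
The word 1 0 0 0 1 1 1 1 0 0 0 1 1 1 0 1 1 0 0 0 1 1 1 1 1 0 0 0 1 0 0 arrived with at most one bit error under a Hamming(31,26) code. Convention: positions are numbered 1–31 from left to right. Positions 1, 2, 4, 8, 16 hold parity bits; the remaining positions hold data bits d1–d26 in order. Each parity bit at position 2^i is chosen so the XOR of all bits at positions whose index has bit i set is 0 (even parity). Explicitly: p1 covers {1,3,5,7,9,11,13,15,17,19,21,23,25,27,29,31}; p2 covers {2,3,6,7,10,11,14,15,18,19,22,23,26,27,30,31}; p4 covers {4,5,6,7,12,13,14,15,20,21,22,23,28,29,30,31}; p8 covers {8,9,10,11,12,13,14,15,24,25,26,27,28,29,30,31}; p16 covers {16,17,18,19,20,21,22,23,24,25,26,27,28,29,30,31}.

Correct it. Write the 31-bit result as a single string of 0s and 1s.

1000111100111101100011111000100

s1 (pos 1,3,5,7,9,11,13,15,17,19,21,23,25,27,29,31): 1⊕0⊕1⊕1⊕0⊕0⊕1⊕0⊕1⊕0⊕1⊕1⊕1⊕0⊕1⊕0 = 1
s2 (pos 2,3,6,7,10,11,14,15,18,19,22,23,26,27,30,31): 0⊕0⊕1⊕1⊕0⊕0⊕1⊕0⊕0⊕0⊕1⊕1⊕0⊕0⊕0⊕0 = 1
s4 (pos 4,5,6,7,12,13,14,15,20,21,22,23,28,29,30,31): 0⊕1⊕1⊕1⊕1⊕1⊕1⊕0⊕0⊕1⊕1⊕1⊕0⊕1⊕0⊕0 = 0
s8 (pos 8,9,10,11,12,13,14,15,24,25,26,27,28,29,30,31): 1⊕0⊕0⊕0⊕1⊕1⊕1⊕0⊕1⊕1⊕0⊕0⊕0⊕1⊕0⊕0 = 1
s16 (pos 16,17,18,19,20,21,22,23,24,25,26,27,28,29,30,31): 1⊕1⊕0⊕0⊕0⊕1⊕1⊕1⊕1⊕1⊕0⊕0⊕0⊕1⊕0⊕0 = 0
Syndrome s16…s1 = 01011 → error at position 11.
Flip position 11: 1000111100011101100011111000100 → 1000111100111101100011111000100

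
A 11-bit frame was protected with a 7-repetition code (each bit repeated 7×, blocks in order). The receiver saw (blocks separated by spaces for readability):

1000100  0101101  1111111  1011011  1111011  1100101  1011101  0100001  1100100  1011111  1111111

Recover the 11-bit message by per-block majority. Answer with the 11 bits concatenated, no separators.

Block 1 (1000100): 2 ones → 0
Block 2 (0101101): 4 ones → 1
Block 3 (1111111): 7 ones → 1
Block 4 (1011011): 5 ones → 1
Block 5 (1111011): 6 ones → 1
Block 6 (1100101): 4 ones → 1
Block 7 (1011101): 5 ones → 1
Block 8 (0100001): 2 ones → 0
Block 9 (1100100): 3 ones → 0
Block 10 (1011111): 6 ones → 1
Block 11 (1111111): 7 ones → 1

01111110011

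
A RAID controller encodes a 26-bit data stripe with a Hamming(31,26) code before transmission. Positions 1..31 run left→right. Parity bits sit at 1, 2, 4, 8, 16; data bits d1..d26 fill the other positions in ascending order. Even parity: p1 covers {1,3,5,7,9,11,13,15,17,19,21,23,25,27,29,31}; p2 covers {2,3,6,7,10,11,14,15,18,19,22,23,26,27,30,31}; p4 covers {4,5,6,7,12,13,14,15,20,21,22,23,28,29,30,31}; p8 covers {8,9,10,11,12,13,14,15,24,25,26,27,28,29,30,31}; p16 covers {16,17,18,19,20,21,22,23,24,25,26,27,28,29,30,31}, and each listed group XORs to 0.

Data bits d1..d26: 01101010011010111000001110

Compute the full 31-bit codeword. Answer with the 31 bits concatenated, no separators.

Place data at non-parity positions: p1 p2 0 p4 1 1 0 p8 1 0 1 0 0 1 1 p16 0 1 0 1 1 1 0 0 0 0 0 1 1 1 0
p1 (pos 1,3,5,7,9,11,13,15,17,19,21,23,25,27,29,31): XOR of data positions = 0⊕1⊕0⊕1⊕1⊕0⊕1⊕0⊕0⊕1⊕0⊕0⊕0⊕1⊕0 = 0
p2 (pos 2,3,6,7,10,11,14,15,18,19,22,23,26,27,30,31): XOR of data positions = 0⊕1⊕0⊕0⊕1⊕1⊕1⊕1⊕0⊕1⊕0⊕0⊕0⊕1⊕0 = 1
p4 (pos 4,5,6,7,12,13,14,15,20,21,22,23,28,29,30,31): XOR of data positions = 1⊕1⊕0⊕0⊕0⊕1⊕1⊕1⊕1⊕1⊕0⊕1⊕1⊕1⊕0 = 0
p8 (pos 8,9,10,11,12,13,14,15,24,25,26,27,28,29,30,31): XOR of data positions = 1⊕0⊕1⊕0⊕0⊕1⊕1⊕0⊕0⊕0⊕0⊕1⊕1⊕1⊕0 = 1
p16 (pos 16,17,18,19,20,21,22,23,24,25,26,27,28,29,30,31): XOR of data positions = 0⊕1⊕0⊕1⊕1⊕1⊕0⊕0⊕0⊕0⊕0⊕1⊕1⊕1⊕0 = 1
Codeword: 0100110110100111010111000001110

0100110110100111010111000001110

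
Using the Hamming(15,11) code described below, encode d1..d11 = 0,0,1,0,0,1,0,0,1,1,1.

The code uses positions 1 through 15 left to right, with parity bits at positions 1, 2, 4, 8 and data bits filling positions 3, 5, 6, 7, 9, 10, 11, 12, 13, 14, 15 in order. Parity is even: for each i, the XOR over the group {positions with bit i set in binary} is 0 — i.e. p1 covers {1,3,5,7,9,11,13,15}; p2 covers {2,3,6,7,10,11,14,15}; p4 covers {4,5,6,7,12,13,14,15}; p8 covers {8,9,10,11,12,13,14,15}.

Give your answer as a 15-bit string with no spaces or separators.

Place data at non-parity positions: p1 p2 0 p4 0 1 0 p8 0 1 0 0 1 1 1
p1 (pos 1,3,5,7,9,11,13,15): XOR of data positions = 0⊕0⊕0⊕0⊕0⊕1⊕1 = 0
p2 (pos 2,3,6,7,10,11,14,15): XOR of data positions = 0⊕1⊕0⊕1⊕0⊕1⊕1 = 0
p4 (pos 4,5,6,7,12,13,14,15): XOR of data positions = 0⊕1⊕0⊕0⊕1⊕1⊕1 = 0
p8 (pos 8,9,10,11,12,13,14,15): XOR of data positions = 0⊕1⊕0⊕0⊕1⊕1⊕1 = 0
Codeword: 000001000100111

000001000100111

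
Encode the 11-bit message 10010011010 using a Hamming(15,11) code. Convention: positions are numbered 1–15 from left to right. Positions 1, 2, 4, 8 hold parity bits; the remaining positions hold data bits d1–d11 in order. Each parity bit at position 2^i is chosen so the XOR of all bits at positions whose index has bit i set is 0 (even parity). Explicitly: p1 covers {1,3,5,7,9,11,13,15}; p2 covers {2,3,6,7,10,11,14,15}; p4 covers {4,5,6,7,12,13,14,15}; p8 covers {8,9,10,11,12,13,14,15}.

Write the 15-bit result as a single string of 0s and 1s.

101100110011010

Place data at non-parity positions: p1 p2 1 p4 0 0 1 p8 0 0 1 1 0 1 0
p1 (pos 1,3,5,7,9,11,13,15): XOR of data positions = 1⊕0⊕1⊕0⊕1⊕0⊕0 = 1
p2 (pos 2,3,6,7,10,11,14,15): XOR of data positions = 1⊕0⊕1⊕0⊕1⊕1⊕0 = 0
p4 (pos 4,5,6,7,12,13,14,15): XOR of data positions = 0⊕0⊕1⊕1⊕0⊕1⊕0 = 1
p8 (pos 8,9,10,11,12,13,14,15): XOR of data positions = 0⊕0⊕1⊕1⊕0⊕1⊕0 = 1
Codeword: 101100110011010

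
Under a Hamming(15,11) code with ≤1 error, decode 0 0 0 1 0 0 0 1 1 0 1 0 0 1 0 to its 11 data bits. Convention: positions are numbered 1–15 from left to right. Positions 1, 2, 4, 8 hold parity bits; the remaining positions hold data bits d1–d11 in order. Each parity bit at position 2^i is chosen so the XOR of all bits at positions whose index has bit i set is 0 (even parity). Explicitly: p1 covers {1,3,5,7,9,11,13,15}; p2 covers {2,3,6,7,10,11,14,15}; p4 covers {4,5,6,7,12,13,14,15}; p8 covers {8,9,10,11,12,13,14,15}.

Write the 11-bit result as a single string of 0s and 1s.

00001010010

s1 (pos 1,3,5,7,9,11,13,15): 0⊕0⊕0⊕0⊕1⊕1⊕0⊕0 = 0
s2 (pos 2,3,6,7,10,11,14,15): 0⊕0⊕0⊕0⊕0⊕1⊕1⊕0 = 0
s4 (pos 4,5,6,7,12,13,14,15): 1⊕0⊕0⊕0⊕0⊕0⊕1⊕0 = 0
s8 (pos 8,9,10,11,12,13,14,15): 1⊕1⊕0⊕1⊕0⊕0⊕1⊕0 = 0
Syndrome s8…s1 = 0000 → no error.
Read data bits from positions 3,5,6,7,9,10,11,12,13,14,15: 00001010010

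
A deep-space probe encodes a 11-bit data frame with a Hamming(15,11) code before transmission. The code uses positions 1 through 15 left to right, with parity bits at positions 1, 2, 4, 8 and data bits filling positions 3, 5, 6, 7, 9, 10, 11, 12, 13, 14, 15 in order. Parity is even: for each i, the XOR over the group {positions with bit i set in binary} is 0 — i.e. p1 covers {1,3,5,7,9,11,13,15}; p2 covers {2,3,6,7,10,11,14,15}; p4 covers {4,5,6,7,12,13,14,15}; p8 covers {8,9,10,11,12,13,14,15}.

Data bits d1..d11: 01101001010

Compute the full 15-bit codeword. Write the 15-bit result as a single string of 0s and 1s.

Place data at non-parity positions: p1 p2 0 p4 1 1 0 p8 1 0 0 1 0 1 0
p1 (pos 1,3,5,7,9,11,13,15): XOR of data positions = 0⊕1⊕0⊕1⊕0⊕0⊕0 = 0
p2 (pos 2,3,6,7,10,11,14,15): XOR of data positions = 0⊕1⊕0⊕0⊕0⊕1⊕0 = 0
p4 (pos 4,5,6,7,12,13,14,15): XOR of data positions = 1⊕1⊕0⊕1⊕0⊕1⊕0 = 0
p8 (pos 8,9,10,11,12,13,14,15): XOR of data positions = 1⊕0⊕0⊕1⊕0⊕1⊕0 = 1
Codeword: 000011011001010

000011011001010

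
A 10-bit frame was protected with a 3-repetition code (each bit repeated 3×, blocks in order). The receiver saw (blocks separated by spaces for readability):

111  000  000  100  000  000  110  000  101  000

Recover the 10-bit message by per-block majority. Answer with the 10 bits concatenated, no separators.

Block 1 (111): 3 ones → 1
Block 2 (000): 0 ones → 0
Block 3 (000): 0 ones → 0
Block 4 (100): 1 one → 0
Block 5 (000): 0 ones → 0
Block 6 (000): 0 ones → 0
Block 7 (110): 2 ones → 1
Block 8 (000): 0 ones → 0
Block 9 (101): 2 ones → 1
Block 10 (000): 0 ones → 0

1000001010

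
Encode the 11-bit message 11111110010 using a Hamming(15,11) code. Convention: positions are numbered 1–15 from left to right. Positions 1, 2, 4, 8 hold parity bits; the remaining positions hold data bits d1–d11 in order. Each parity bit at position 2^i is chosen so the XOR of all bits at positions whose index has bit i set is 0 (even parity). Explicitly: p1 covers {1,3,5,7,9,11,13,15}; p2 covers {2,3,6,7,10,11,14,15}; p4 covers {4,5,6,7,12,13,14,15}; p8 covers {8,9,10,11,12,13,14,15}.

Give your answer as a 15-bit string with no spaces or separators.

101011101110010

Place data at non-parity positions: p1 p2 1 p4 1 1 1 p8 1 1 1 0 0 1 0
p1 (pos 1,3,5,7,9,11,13,15): XOR of data positions = 1⊕1⊕1⊕1⊕1⊕0⊕0 = 1
p2 (pos 2,3,6,7,10,11,14,15): XOR of data positions = 1⊕1⊕1⊕1⊕1⊕1⊕0 = 0
p4 (pos 4,5,6,7,12,13,14,15): XOR of data positions = 1⊕1⊕1⊕0⊕0⊕1⊕0 = 0
p8 (pos 8,9,10,11,12,13,14,15): XOR of data positions = 1⊕1⊕1⊕0⊕0⊕1⊕0 = 0
Codeword: 101011101110010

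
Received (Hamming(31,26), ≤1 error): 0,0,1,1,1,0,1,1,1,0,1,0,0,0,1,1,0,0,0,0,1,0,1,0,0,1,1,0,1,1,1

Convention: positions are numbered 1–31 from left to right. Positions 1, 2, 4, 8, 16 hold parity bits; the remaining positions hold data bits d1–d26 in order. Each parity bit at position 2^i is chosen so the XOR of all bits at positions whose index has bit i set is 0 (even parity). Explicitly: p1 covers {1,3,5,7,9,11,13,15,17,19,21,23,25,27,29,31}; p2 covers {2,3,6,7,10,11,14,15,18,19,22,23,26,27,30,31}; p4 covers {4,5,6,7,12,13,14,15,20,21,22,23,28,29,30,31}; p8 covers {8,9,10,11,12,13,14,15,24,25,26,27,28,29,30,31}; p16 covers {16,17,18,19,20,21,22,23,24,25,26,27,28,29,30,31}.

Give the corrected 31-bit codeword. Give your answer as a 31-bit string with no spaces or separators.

s1 (pos 1,3,5,7,9,11,13,15,17,19,21,23,25,27,29,31): 0⊕1⊕1⊕1⊕1⊕1⊕0⊕1⊕0⊕0⊕1⊕1⊕0⊕1⊕1⊕1 = 1
s2 (pos 2,3,6,7,10,11,14,15,18,19,22,23,26,27,30,31): 0⊕1⊕0⊕1⊕0⊕1⊕0⊕1⊕0⊕0⊕0⊕1⊕1⊕1⊕1⊕1 = 1
s4 (pos 4,5,6,7,12,13,14,15,20,21,22,23,28,29,30,31): 1⊕1⊕0⊕1⊕0⊕0⊕0⊕1⊕0⊕1⊕0⊕1⊕0⊕1⊕1⊕1 = 1
s8 (pos 8,9,10,11,12,13,14,15,24,25,26,27,28,29,30,31): 1⊕1⊕0⊕1⊕0⊕0⊕0⊕1⊕0⊕0⊕1⊕1⊕0⊕1⊕1⊕1 = 1
s16 (pos 16,17,18,19,20,21,22,23,24,25,26,27,28,29,30,31): 1⊕0⊕0⊕0⊕0⊕1⊕0⊕1⊕0⊕0⊕1⊕1⊕0⊕1⊕1⊕1 = 0
Syndrome s16…s1 = 01111 → error at position 15.
Flip position 15: 0011101110100011000010100110111 → 0011101110100001000010100110111

0011101110100001000010100110111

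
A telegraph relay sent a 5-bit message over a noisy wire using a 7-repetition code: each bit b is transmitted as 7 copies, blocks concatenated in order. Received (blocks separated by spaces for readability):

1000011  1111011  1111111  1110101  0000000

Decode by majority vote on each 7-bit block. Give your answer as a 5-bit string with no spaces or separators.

01110

Block 1 (1000011): 3 ones → 0
Block 2 (1111011): 6 ones → 1
Block 3 (1111111): 7 ones → 1
Block 4 (1110101): 5 ones → 1
Block 5 (0000000): 0 ones → 0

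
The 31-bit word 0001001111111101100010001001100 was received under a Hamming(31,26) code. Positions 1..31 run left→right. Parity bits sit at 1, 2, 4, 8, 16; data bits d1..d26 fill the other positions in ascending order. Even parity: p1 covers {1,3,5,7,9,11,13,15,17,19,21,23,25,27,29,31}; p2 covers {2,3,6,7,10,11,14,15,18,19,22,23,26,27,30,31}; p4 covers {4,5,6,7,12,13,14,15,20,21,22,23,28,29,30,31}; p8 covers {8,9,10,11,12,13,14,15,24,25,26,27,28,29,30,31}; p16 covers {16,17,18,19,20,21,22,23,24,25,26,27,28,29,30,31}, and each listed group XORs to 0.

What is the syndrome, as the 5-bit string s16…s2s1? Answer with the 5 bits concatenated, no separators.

s1 (pos 1,3,5,7,9,11,13,15,17,19,21,23,25,27,29,31): 0⊕0⊕0⊕1⊕1⊕1⊕1⊕0⊕1⊕0⊕1⊕0⊕1⊕0⊕1⊕0 = 0
s2 (pos 2,3,6,7,10,11,14,15,18,19,22,23,26,27,30,31): 0⊕0⊕0⊕1⊕1⊕1⊕1⊕0⊕0⊕0⊕0⊕0⊕0⊕0⊕0⊕0 = 0
s4 (pos 4,5,6,7,12,13,14,15,20,21,22,23,28,29,30,31): 1⊕0⊕0⊕1⊕1⊕1⊕1⊕0⊕0⊕1⊕0⊕0⊕1⊕1⊕0⊕0 = 0
s8 (pos 8,9,10,11,12,13,14,15,24,25,26,27,28,29,30,31): 1⊕1⊕1⊕1⊕1⊕1⊕1⊕0⊕0⊕1⊕0⊕0⊕1⊕1⊕0⊕0 = 0
s16 (pos 16,17,18,19,20,21,22,23,24,25,26,27,28,29,30,31): 1⊕1⊕0⊕0⊕0⊕1⊕0⊕0⊕0⊕1⊕0⊕0⊕1⊕1⊕0⊕0 = 0
Syndrome s16…s1 = 00000 → no error.

00000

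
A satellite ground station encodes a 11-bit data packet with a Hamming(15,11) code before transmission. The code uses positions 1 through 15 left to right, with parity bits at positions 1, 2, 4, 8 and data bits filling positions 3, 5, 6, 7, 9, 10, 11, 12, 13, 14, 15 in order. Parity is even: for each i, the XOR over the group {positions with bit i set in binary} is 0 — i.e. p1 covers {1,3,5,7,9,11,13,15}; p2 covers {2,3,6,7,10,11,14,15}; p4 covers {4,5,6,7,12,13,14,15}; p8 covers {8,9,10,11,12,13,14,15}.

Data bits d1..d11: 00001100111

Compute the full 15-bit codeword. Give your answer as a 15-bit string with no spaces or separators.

Place data at non-parity positions: p1 p2 0 p4 0 0 0 p8 1 1 0 0 1 1 1
p1 (pos 1,3,5,7,9,11,13,15): XOR of data positions = 0⊕0⊕0⊕1⊕0⊕1⊕1 = 1
p2 (pos 2,3,6,7,10,11,14,15): XOR of data positions = 0⊕0⊕0⊕1⊕0⊕1⊕1 = 1
p4 (pos 4,5,6,7,12,13,14,15): XOR of data positions = 0⊕0⊕0⊕0⊕1⊕1⊕1 = 1
p8 (pos 8,9,10,11,12,13,14,15): XOR of data positions = 1⊕1⊕0⊕0⊕1⊕1⊕1 = 1
Codeword: 110100011100111

110100011100111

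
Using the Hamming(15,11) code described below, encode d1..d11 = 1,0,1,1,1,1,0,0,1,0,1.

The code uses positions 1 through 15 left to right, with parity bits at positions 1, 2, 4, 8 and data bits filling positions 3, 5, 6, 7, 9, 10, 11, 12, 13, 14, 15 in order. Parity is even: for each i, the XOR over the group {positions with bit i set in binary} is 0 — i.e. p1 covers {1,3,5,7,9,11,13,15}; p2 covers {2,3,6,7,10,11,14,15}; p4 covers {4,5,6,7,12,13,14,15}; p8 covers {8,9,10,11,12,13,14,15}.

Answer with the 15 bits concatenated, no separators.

Place data at non-parity positions: p1 p2 1 p4 0 1 1 p8 1 1 0 0 1 0 1
p1 (pos 1,3,5,7,9,11,13,15): XOR of data positions = 1⊕0⊕1⊕1⊕0⊕1⊕1 = 1
p2 (pos 2,3,6,7,10,11,14,15): XOR of data positions = 1⊕1⊕1⊕1⊕0⊕0⊕1 = 1
p4 (pos 4,5,6,7,12,13,14,15): XOR of data positions = 0⊕1⊕1⊕0⊕1⊕0⊕1 = 0
p8 (pos 8,9,10,11,12,13,14,15): XOR of data positions = 1⊕1⊕0⊕0⊕1⊕0⊕1 = 0
Codeword: 111001101100101

111001101100101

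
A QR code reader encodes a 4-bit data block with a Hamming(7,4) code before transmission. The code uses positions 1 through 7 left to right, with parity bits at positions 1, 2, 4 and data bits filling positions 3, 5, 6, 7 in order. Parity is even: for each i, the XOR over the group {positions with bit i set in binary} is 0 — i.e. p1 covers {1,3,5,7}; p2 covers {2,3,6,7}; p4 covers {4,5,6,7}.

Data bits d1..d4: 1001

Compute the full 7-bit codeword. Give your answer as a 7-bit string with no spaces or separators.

0011001

Place data at non-parity positions: p1 p2 1 p4 0 0 1
p1 (pos 1,3,5,7): XOR of data positions = 1⊕0⊕1 = 0
p2 (pos 2,3,6,7): XOR of data positions = 1⊕0⊕1 = 0
p4 (pos 4,5,6,7): XOR of data positions = 0⊕0⊕1 = 1
Codeword: 0011001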